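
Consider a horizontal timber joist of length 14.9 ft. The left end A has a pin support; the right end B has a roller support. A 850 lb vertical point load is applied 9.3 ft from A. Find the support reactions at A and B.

ΣM about A: B_y·14.9 − 850·9.3 = 0 → B_y = 7905/14.9 = 530.537 ≈ 530.5 lb.
ΣF_y = 0: A_y + 530.537 − 850 = 0 → A_y = 319.5 lb.
ΣF_x = 0: no horizontal applied forces, so A_x = 0.

A_x = 0, A_y = 319.5 lb, B_y = 530.5 lb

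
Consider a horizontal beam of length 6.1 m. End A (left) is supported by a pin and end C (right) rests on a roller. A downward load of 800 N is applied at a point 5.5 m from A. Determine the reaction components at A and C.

Moments about A: C_y·6.1 − 800·5.5 = 0 → C_y = 4400/6.1 = 721.311 ≈ 721.3 N.
ΣF_y = 0: A_y + 721.311 − 800 = 0 → A_y = 78.69 N.
ΣF_x = 0: no horizontal applied forces, so A_x = 0.

A_x = 0, A_y = 78.69 N, C_y = 721.3 N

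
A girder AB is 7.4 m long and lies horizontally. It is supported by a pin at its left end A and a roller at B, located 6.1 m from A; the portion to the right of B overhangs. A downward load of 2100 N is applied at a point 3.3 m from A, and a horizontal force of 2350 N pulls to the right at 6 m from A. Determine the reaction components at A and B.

Taking moments about A: B_y·6.1 − 2100·3.3 = 0 → B_y = 6930/6.1 = 1136.07 ≈ 1136 N.
ΣF_y = 0: A_y + 1136.07 − 2100 = 0 → A_y = 963.9 N.
ΣF_x = 0: A_x + 2350 = 0 → A_x = -2350 N.

A_x = -2350 N, A_y = 963.9 N, B_y = 1136 N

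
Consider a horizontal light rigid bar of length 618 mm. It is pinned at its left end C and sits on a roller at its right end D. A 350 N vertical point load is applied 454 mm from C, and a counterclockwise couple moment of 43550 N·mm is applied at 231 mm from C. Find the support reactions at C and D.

C_x = 0, C_y = 163.3 N, D_y = 186.7 N

Taking moments about C: D_y·618 − 350·454 + 43550 = 0 → D_y = 115350/618 = 186.65 ≈ 186.7 N.
ΣF_y = 0: C_y + 186.65 − 350 = 0 → C_y = 163.3 N.
ΣF_x = 0: no horizontal applied forces, so C_x = 0.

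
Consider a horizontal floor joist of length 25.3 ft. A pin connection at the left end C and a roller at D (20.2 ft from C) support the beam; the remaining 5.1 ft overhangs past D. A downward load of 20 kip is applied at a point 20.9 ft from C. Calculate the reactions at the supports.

Taking moments about C: D_y·20.2 − 20·20.9 = 0 → D_y = 418/20.2 = 20.6931 ≈ 20.69 kip.
ΣF_y = 0: C_y + 20.6931 − 20 = 0 → C_y = -0.6931 kip.
ΣF_x = 0: no horizontal applied forces, so C_x = 0.

C_x = 0, C_y = -0.6931 kip, D_y = 20.69 kip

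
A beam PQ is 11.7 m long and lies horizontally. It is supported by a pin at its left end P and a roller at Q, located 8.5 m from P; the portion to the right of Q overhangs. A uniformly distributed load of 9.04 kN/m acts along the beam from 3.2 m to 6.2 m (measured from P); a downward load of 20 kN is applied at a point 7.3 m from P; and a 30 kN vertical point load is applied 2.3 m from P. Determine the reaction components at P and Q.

P_x = 0, P_y = 36.83 kN, Q_y = 40.29 kN

Resultant of the distributed load: 9.04 × 3 = 27.12 kN at 4.7 m from P.
ΣM about P: Q_y·8.5 − (9.04·3)·4.7 − 20·7.3 − 30·2.3 = 0 → Q_y = 342.464/8.5 = 40.2899 ≈ 40.29 kN.
ΣF_y = 0: P_y + 40.2899 − 9.04·3 − 20 − 30 = 0 → P_y = 36.83 kN.
ΣF_x = 0: no horizontal applied forces, so P_x = 0.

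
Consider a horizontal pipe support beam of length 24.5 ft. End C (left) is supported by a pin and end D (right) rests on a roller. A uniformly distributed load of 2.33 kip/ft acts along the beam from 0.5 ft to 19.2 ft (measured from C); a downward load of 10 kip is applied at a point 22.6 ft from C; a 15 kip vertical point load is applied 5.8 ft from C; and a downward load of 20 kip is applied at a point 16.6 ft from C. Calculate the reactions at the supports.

Resultant of the distributed load: 2.33 × 18.7 = 43.571 kip at 9.85 ft from C.
ΣM about C: D_y·24.5 − (2.33·18.7)·9.85 − 10·22.6 − 15·5.8 − 20·16.6 = 0 → D_y = 1074.17435/24.5 = 43.8439 ≈ 43.84 kip.
ΣF_y = 0: C_y + 43.8439 − 2.33·18.7 − 10 − 15 − 20 = 0 → C_y = 44.73 kip.
ΣF_x = 0: no horizontal applied forces, so C_x = 0.

C_x = 0, C_y = 44.73 kip, D_y = 43.84 kip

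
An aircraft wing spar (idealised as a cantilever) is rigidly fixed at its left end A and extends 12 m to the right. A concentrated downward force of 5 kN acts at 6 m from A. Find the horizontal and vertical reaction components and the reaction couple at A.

A_x = 0, A_y = 5.000 kN, M_A = 30.00 kN·m

ΣF_x = 0: A_x = 0.
ΣF_y = 0: A_y − 5 = 0 → A_y = 5.000 kN.
ΣM about A: M_A − 5·6 = 0 → M_A = 30.00 kN·m.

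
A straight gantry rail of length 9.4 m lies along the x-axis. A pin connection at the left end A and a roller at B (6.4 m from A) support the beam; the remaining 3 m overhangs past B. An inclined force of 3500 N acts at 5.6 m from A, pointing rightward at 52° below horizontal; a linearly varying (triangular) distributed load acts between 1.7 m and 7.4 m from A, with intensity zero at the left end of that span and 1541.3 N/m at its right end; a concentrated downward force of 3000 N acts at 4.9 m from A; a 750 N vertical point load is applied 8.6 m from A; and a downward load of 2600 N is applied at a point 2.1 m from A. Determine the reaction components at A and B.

A_x = -2155 N, A_y = 3155 N, B_y = 10350 N

Resultant of the triangular load: ½ × 1541.3 × 5.7 = 4392.705 N, acting at 5.5 m from A (one-third of the span from the peak).
Moments about A: B_y·6.4 − 3500·sin52°·5.6 − (½·1541.3·5.7)·5.5 − 3000·4.9 − 750·8.6 − 2600·2.1 = 0 → B_y = 66214.9/6.4 = 10346.1 ≈ 10350 N.
ΣF_y = 0: A_y + 10346.1 − 3500·sin52° − ½·1541.3·5.7 − 3000 − 750 − 2600 = 0 → A_y = 3155 N.
ΣF_x = 0: A_x + 3500·cos52° = 0 → A_x = -2155 N.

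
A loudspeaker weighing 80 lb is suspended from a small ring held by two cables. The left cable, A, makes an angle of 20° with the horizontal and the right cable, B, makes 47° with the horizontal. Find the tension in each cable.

T_A = 59.27 lb, T_B = 81.67 lb

ΣF_x = 0: −T_A·cos20° + T_B·cos47° = 0 → T_B = 1.37785·T_A.
ΣF_y = 0: T_A·sin20° + T_B·sin47° = 80.
Substitute: T_A·(0.34202 + 1.37785·0.731354) = 80 → T_A = 59.2717 ≈ 59.27 lb.
Then T_B = 1.37785 × 59.2717 = 81.67 lb.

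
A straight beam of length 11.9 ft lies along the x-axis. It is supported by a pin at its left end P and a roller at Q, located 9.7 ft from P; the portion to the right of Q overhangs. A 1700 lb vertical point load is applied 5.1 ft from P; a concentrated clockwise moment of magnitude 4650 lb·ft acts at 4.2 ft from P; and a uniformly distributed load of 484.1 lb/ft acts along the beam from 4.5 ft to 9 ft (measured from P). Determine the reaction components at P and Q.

P_x = 0, P_y = 989.3 lb, Q_y = 2889 lb

Resultant of the distributed load: 484.1 × 4.5 = 2178.45 lb at 6.75 ft from P.
Taking moments about P: Q_y·9.7 − 1700·5.1 − 4650 − (484.1·4.5)·6.75 = 0 → Q_y = 28024.5375/9.7 = 2889.13 ≈ 2889 lb.
ΣF_y = 0: P_y + 2889.13 − 1700 − 484.1·4.5 = 0 → P_y = 989.3 lb.
ΣF_x = 0: no horizontal applied forces, so P_x = 0.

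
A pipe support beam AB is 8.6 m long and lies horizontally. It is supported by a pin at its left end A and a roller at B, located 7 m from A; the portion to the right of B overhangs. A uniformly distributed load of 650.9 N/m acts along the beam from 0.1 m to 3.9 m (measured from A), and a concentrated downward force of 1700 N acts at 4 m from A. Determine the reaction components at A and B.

Resultant of the distributed load: 650.9 × 3.8 = 2473.42 N at 2 m from A.
Taking moments about A: B_y·7 − (650.9·3.8)·2 − 1700·4 = 0 → B_y = 11746.84/7 = 1678.12 ≈ 1678 N.
ΣF_y = 0: A_y + 1678.12 − 650.9·3.8 − 1700 = 0 → A_y = 2495 N.
ΣF_x = 0: no horizontal applied forces, so A_x = 0.

A_x = 0, A_y = 2495 N, B_y = 1678 N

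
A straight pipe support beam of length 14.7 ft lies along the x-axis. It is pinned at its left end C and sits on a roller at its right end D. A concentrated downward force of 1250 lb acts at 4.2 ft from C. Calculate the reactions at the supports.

C_x = 0, C_y = 892.9 lb, D_y = 357.1 lb

Moments about C: D_y·14.7 − 1250·4.2 = 0 → D_y = 5250/14.7 = 357.143 ≈ 357.1 lb.
ΣF_y = 0: C_y + 357.143 − 1250 = 0 → C_y = 892.9 lb.
ΣF_x = 0: no horizontal applied forces, so C_x = 0.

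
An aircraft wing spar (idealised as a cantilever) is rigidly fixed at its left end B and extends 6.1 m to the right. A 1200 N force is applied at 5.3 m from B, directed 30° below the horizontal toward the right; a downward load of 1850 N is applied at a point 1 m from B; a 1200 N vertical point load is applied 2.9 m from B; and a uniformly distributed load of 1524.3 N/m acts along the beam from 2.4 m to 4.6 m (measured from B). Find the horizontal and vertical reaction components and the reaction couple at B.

Resultant of the distributed load: 1524.3 × 2.2 = 3353.46 N at 3.5 m from B.
ΣF_x = 0: B_x + 1200·cos30° = 0 → B_x = -1039 N.
ΣF_y = 0: B_y − 1200·sin30° − 1850 − 1200 − 1524.3·2.2 = 0 → B_y = 7003 N.
ΣM about B: M_B − 1200·sin30°·5.3 − 1850·1 − 1200·2.9 − (1524.3·2.2)·3.5 = 0 → M_B = 20250 N·m.

B_x = -1039 N, B_y = 7003 N, M_B = 20250 N·m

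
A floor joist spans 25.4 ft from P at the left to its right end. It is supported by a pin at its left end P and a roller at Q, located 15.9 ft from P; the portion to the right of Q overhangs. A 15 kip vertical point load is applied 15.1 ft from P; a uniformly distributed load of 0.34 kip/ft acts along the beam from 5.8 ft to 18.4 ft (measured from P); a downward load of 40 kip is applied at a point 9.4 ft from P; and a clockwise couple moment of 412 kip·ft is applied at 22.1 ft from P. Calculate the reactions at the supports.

P_x = 0, P_y = -7.781 kip, Q_y = 67.07 kip

Resultant of the distributed load: 0.34 × 12.6 = 4.284 kip at 12.1 ft from P.
Moments about P: Q_y·15.9 − 15·15.1 − (0.34·12.6)·12.1 − 40·9.4 − 412 = 0 → Q_y = 1066.3364/15.9 = 67.0652 ≈ 67.07 kip.
ΣF_y = 0: P_y + 67.0652 − 15 − 0.34·12.6 − 40 = 0 → P_y = -7.781 kip.
ΣF_x = 0: no horizontal applied forces, so P_x = 0.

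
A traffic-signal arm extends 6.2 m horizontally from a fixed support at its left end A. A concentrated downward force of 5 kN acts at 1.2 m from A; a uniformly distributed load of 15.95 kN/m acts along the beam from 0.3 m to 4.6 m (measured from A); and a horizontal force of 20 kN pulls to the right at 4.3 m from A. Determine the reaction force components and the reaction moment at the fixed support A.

Resultant of the distributed load: 15.95 × 4.3 = 68.585 kN at 2.45 m from A.
ΣF_x = 0: A_x + 20 = 0 → A_x = -20.00 kN.
ΣF_y = 0: A_y − 5 − 15.95·4.3 = 0 → A_y = 73.58 kN.
ΣM about A: M_A − 5·1.2 − (15.95·4.3)·2.45 = 0 → M_A = 174.0 kN·m.

A_x = -20.00 kN, A_y = 73.58 kN, M_A = 174.0 kN·m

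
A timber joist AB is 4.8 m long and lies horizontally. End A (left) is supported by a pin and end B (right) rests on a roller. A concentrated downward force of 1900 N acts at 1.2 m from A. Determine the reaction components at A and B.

ΣM about A: B_y·4.8 − 1900·1.2 = 0 → B_y = 2280/4.8 = 475.0 N.
ΣF_y = 0: A_y + 475 − 1900 = 0 → A_y = 1425 N.
ΣF_x = 0: no horizontal applied forces, so A_x = 0.

A_x = 0, A_y = 1425 N, B_y = 475.0 N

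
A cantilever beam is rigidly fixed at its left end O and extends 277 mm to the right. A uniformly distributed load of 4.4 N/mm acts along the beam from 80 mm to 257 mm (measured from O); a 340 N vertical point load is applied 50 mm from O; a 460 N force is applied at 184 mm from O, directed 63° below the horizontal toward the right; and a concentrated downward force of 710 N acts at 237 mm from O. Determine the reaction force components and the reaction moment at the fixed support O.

O_x = -208.8 N, O_y = 2239 N, M_O = 391900 N·mm

Resultant of the distributed load: 4.4 × 177 = 778.8 N at 168.5 mm from O.
ΣF_x = 0: O_x + 460·cos63° = 0 → O_x = -208.8 N.
ΣF_y = 0: O_y − 4.4·177 − 340 − 460·sin63° − 710 = 0 → O_y = 2239 N.
ΣM about O: M_O − (4.4·177)·168.5 − 340·50 − 460·sin63°·184 − 710·237 = 0 → M_O = 391900 N·mm.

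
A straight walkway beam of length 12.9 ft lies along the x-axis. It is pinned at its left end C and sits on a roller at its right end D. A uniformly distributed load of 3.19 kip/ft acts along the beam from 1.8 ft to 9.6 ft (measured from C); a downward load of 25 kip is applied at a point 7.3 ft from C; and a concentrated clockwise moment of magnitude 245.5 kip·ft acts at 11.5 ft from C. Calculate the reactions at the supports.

Resultant of the distributed load: 3.19 × 7.8 = 24.882 kip at 5.7 ft from C.
Moments about C: D_y·12.9 − (3.19·7.8)·5.7 − 25·7.3 − 245.5 = 0 → D_y = 569.8274/12.9 = 44.1727 ≈ 44.17 kip.
ΣF_y = 0: C_y + 44.1727 − 3.19·7.8 − 25 = 0 → C_y = 5.709 kip.
ΣF_x = 0: no horizontal applied forces, so C_x = 0.

C_x = 0, C_y = 5.709 kip, D_y = 44.17 kip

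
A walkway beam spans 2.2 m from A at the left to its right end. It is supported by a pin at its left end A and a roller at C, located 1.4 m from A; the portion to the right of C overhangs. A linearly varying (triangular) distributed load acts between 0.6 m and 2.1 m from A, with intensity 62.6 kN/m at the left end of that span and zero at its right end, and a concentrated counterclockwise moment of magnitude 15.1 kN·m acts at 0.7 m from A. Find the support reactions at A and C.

A_x = 0, A_y = 20.85 kN, C_y = 26.10 kN

Resultant of the triangular load: ½ × 62.6 × 1.5 = 46.95 kN, acting at 1.1 m from A (one-third of the span from the peak).
ΣM about A: C_y·1.4 − (½·62.6·1.5)·1.1 + 15.1 = 0 → C_y = 36.545/1.4 = 26.1036 ≈ 26.10 kN.
ΣF_y = 0: A_y + 26.1036 − ½·62.6·1.5 = 0 → A_y = 20.85 kN.
ΣF_x = 0: no horizontal applied forces, so A_x = 0.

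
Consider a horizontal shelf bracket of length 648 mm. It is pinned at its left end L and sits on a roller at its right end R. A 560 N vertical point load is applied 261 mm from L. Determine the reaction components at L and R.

L_x = 0, L_y = 334.4 N, R_y = 225.6 N

ΣM about L: R_y·648 − 560·261 = 0 → R_y = 146160/648 = 225.556 ≈ 225.6 N.
ΣF_y = 0: L_y + 225.556 − 560 = 0 → L_y = 334.4 N.
ΣF_x = 0: no horizontal applied forces, so L_x = 0.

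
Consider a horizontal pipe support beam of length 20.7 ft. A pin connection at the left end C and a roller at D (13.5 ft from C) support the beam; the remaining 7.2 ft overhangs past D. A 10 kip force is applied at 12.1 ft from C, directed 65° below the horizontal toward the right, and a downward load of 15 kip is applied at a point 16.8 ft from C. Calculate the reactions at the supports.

Moments about C: D_y·13.5 − 10·sin65°·12.1 − 15·16.8 = 0 → D_y = 361.663/13.5 = 26.7899 ≈ 26.79 kip.
ΣF_y = 0: C_y + 26.7899 − 10·sin65° − 15 = 0 → C_y = -2.727 kip.
ΣF_x = 0: C_x + 10·cos65° = 0 → C_x = -4.226 kip.

C_x = -4.226 kip, C_y = -2.727 kip, D_y = 26.79 kip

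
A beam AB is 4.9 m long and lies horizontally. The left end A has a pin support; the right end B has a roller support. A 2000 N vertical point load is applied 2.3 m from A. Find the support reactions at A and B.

ΣM about A: B_y·4.9 − 2000·2.3 = 0 → B_y = 4600/4.9 = 938.776 ≈ 938.8 N.
ΣF_y = 0: A_y + 938.776 − 2000 = 0 → A_y = 1061 N.
ΣF_x = 0: no horizontal applied forces, so A_x = 0.

A_x = 0, A_y = 1061 N, B_y = 938.8 N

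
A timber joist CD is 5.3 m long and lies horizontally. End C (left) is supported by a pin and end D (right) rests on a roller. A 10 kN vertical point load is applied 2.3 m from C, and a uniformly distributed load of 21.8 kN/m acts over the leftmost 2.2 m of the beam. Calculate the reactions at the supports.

C_x = 0, C_y = 43.67 kN, D_y = 14.29 kN

Resultant of the distributed load: 21.8 × 2.2 = 47.96 kN at 1.1 m from C.
Taking moments about C: D_y·5.3 − 10·2.3 − (21.8·2.2)·1.1 = 0 → D_y = 75.756/5.3 = 14.2936 ≈ 14.29 kN.
ΣF_y = 0: C_y + 14.2936 − 10 − 21.8·2.2 = 0 → C_y = 43.67 kN.
ΣF_x = 0: no horizontal applied forces, so C_x = 0.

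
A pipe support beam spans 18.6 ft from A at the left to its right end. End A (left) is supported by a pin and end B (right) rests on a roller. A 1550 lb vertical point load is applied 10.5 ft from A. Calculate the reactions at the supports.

Taking moments about A: B_y·18.6 − 1550·10.5 = 0 → B_y = 16275/18.6 = 875.0 lb.
ΣF_y = 0: A_y + 875 − 1550 = 0 → A_y = 675.0 lb.
ΣF_x = 0: no horizontal applied forces, so A_x = 0.

A_x = 0, A_y = 675.0 lb, B_y = 875.0 lb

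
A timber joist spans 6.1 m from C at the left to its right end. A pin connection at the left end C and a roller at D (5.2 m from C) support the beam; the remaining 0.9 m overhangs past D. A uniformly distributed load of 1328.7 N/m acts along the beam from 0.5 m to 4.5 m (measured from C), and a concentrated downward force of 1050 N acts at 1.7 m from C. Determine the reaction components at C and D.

Resultant of the distributed load: 1328.7 × 4 = 5314.8 N at 2.5 m from C.
Taking moments about C: D_y·5.2 − (1328.7·4)·2.5 − 1050·1.7 = 0 → D_y = 15072/5.2 = 2898.46 ≈ 2898 N.
ΣF_y = 0: C_y + 2898.46 − 1328.7·4 − 1050 = 0 → C_y = 3466 N.
ΣF_x = 0: no horizontal applied forces, so C_x = 0.

C_x = 0, C_y = 3466 N, D_y = 2898 N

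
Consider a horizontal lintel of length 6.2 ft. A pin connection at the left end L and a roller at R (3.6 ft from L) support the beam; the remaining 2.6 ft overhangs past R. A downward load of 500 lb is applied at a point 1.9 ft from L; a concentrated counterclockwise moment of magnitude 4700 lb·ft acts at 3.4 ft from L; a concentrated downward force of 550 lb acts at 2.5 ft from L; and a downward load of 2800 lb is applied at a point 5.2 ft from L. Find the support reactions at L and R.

Moments about L: R_y·3.6 − 500·1.9 + 4700 − 550·2.5 − 2800·5.2 = 0 → R_y = 12185/3.6 = 3384.72 ≈ 3385 lb.
ΣF_y = 0: L_y + 3384.72 − 500 − 550 − 2800 = 0 → L_y = 465.3 lb.
ΣF_x = 0: no horizontal applied forces, so L_x = 0.

L_x = 0, L_y = 465.3 lb, R_y = 3385 lb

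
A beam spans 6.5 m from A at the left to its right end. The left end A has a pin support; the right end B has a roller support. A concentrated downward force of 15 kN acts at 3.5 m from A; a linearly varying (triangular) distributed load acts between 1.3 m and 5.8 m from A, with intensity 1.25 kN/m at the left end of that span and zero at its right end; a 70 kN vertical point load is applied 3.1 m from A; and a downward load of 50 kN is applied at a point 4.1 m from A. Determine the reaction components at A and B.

A_x = 0, A_y = 63.60 kN, B_y = 74.21 kN

Resultant of the triangular load: ½ × 1.25 × 4.5 = 2.8125 kN, acting at 2.8 m from A (one-third of the span from the peak).
Moments about A: B_y·6.5 − 15·3.5 − (½·1.25·4.5)·2.8 − 70·3.1 − 50·4.1 = 0 → B_y = 482.375/6.5 = 74.2115 ≈ 74.21 kN.
ΣF_y = 0: A_y + 74.2115 − 15 − ½·1.25·4.5 − 70 − 50 = 0 → A_y = 63.60 kN.
ΣF_x = 0: no horizontal applied forces, so A_x = 0.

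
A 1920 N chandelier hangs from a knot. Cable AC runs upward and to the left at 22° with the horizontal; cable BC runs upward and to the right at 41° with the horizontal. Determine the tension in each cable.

T_AC = 1626 N, T_BC = 1998 N

ΣF_x = 0: −T_AC·cos22° + T_BC·cos41° = 0 → T_BC = 1.22853·T_AC.
ΣF_y = 0: T_AC·sin22° + T_BC·sin41° = 1920.
Substitute: T_AC·(0.374607 + 1.22853·0.656059) = 1920 → T_AC = 1626.3 ≈ 1626 N.
Then T_BC = 1.22853 × 1626.3 = 1998 N.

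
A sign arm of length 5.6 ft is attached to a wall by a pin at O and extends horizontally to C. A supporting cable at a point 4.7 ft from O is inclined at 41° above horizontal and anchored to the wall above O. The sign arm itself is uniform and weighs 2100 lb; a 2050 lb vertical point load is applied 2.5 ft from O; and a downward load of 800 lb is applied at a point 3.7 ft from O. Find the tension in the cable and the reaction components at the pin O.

ΣM about O: T·sin41°·4.7 − 2100·2.8 − 2050·2.5 − 800·3.7 = 0 → T = 13965/(4.7·0.656059) = 4528.98 ≈ 4529 lb.
ΣF_x = 0: O_x − T·cos41° = 0 → O_x = 4528.98 × 0.75471 = 3418 lb.
ΣF_y = 0: O_y + T·sin41° − 2100 − 2050 − 800 = 0 → O_y = 4950 − 4528.98 × 0.656059 = 1979 lb.

T = 4529 lb, O_x = 3418 lb, O_y = 1979 lb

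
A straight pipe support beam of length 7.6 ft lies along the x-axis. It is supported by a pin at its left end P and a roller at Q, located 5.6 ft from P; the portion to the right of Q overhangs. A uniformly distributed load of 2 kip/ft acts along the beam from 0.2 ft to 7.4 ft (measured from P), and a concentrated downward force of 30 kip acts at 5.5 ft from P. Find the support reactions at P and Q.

P_x = 0, P_y = 5.164 kip, Q_y = 39.24 kip

Resultant of the distributed load: 2 × 7.2 = 14.4 kip at 3.8 ft from P.
Moments about P: Q_y·5.6 − (2·7.2)·3.8 − 30·5.5 = 0 → Q_y = 219.72/5.6 = 39.2357 ≈ 39.24 kip.
ΣF_y = 0: P_y + 39.2357 − 2·7.2 − 30 = 0 → P_y = 5.164 kip.
ΣF_x = 0: no horizontal applied forces, so P_x = 0.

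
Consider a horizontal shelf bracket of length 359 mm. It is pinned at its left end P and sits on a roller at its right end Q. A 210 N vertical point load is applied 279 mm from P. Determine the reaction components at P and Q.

P_x = 0, P_y = 46.80 N, Q_y = 163.2 N

Taking moments about P: Q_y·359 − 210·279 = 0 → Q_y = 58590/359 = 163.203 ≈ 163.2 N.
ΣF_y = 0: P_y + 163.203 − 210 = 0 → P_y = 46.80 N.
ΣF_x = 0: no horizontal applied forces, so P_x = 0.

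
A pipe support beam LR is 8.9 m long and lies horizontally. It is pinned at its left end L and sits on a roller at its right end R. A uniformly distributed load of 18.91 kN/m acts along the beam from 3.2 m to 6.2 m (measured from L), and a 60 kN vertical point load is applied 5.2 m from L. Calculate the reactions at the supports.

L_x = 0, L_y = 51.72 kN, R_y = 65.01 kN

Resultant of the distributed load: 18.91 × 3 = 56.73 kN at 4.7 m from L.
ΣM about L: R_y·8.9 − (18.91·3)·4.7 − 60·5.2 = 0 → R_y = 578.631/8.9 = 65.0147 ≈ 65.01 kN.
ΣF_y = 0: L_y + 65.0147 − 18.91·3 − 60 = 0 → L_y = 51.72 kN.
ΣF_x = 0: no horizontal applied forces, so L_x = 0.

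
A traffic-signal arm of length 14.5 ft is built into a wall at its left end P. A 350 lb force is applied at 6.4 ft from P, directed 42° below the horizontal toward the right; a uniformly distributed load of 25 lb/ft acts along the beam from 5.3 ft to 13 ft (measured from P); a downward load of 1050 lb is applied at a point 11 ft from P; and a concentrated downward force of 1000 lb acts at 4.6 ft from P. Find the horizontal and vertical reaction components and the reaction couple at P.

P_x = -260.1 lb, P_y = 2477 lb, M_P = 19410 lb·ft

Resultant of the distributed load: 25 × 7.7 = 192.5 lb at 9.15 ft from P.
ΣF_x = 0: P_x + 350·cos42° = 0 → P_x = -260.1 lb.
ΣF_y = 0: P_y − 350·sin42° − 25·7.7 − 1050 − 1000 = 0 → P_y = 2477 lb.
ΣM about P: M_P − 350·sin42°·6.4 − (25·7.7)·9.15 − 1050·11 − 1000·4.6 = 0 → M_P = 19410 lb·ft.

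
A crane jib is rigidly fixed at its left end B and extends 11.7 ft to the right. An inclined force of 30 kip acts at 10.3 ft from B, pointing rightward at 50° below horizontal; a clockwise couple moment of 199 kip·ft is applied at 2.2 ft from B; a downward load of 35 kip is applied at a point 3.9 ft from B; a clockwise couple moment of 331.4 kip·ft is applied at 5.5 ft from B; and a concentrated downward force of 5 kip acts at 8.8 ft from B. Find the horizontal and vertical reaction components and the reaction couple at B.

ΣF_x = 0: B_x + 30·cos50° = 0 → B_x = -19.28 kip.
ΣF_y = 0: B_y − 30·sin50° − 35 − 5 = 0 → B_y = 62.98 kip.
ΣM about B: M_B − 30·sin50°·10.3 − 199 − 35·3.9 − 331.4 − 5·8.8 = 0 → M_B = 947.6 kip·ft.

B_x = -19.28 kip, B_y = 62.98 kip, M_B = 947.6 kip·ft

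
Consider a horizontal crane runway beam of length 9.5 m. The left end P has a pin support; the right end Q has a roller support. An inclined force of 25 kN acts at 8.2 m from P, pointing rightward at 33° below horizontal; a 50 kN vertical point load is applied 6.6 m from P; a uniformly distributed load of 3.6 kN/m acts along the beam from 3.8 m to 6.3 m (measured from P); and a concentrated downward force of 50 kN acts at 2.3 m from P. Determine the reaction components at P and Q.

Resultant of the distributed load: 3.6 × 2.5 = 9 kN at 5.05 m from P.
ΣM about P: Q_y·9.5 − 25·sin33°·8.2 − 50·6.6 − (3.6·2.5)·5.05 − 50·2.3 = 0 → Q_y = 602.101/9.5 = 63.3791 ≈ 63.38 kN.
ΣF_y = 0: P_y + 63.3791 − 25·sin33° − 50 − 3.6·2.5 − 50 = 0 → P_y = 59.24 kN.
ΣF_x = 0: P_x + 25·cos33° = 0 → P_x = -20.97 kN.

P_x = -20.97 kN, P_y = 59.24 kN, Q_y = 63.38 kN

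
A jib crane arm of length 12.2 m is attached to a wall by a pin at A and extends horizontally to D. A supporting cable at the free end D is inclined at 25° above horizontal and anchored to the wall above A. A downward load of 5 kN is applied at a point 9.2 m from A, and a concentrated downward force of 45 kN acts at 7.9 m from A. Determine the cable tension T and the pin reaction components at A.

ΣM about A: T·sin25°·12.2 − 5·9.2 − 45·7.9 = 0 → T = 401.5/(12.2·0.422618) = 77.8714 ≈ 77.87 kN.
ΣF_x = 0: A_x − T·cos25° = 0 → A_x = 77.8714 × 0.906308 = 70.58 kN.
ΣF_y = 0: A_y + T·sin25° − 5 − 45 = 0 → A_y = 50 − 77.8714 × 0.422618 = 17.09 kN.

T = 77.87 kN, A_x = 70.58 kN, A_y = 17.09 kN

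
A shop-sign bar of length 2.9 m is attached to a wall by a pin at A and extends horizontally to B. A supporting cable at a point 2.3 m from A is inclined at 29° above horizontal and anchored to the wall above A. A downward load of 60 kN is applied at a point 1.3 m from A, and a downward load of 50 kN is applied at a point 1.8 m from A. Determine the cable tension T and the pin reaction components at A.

ΣM about A: T·sin29°·2.3 − 60·1.3 − 50·1.8 = 0 → T = 168/(2.3·0.48481) = 150.664 ≈ 150.7 kN.
ΣF_x = 0: A_x − T·cos29° = 0 → A_x = 150.664 × 0.87462 = 131.8 kN.
ΣF_y = 0: A_y + T·sin29° − 60 − 50 = 0 → A_y = 110 − 150.664 × 0.48481 = 36.96 kN.

T = 150.7 kN, A_x = 131.8 kN, A_y = 36.96 kN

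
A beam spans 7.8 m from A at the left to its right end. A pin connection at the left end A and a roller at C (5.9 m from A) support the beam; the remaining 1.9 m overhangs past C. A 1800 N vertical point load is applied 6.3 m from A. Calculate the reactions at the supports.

A_x = 0, A_y = -122.0 N, C_y = 1922 N

Taking moments about A: C_y·5.9 − 1800·6.3 = 0 → C_y = 11340/5.9 = 1922.03 ≈ 1922 N.
ΣF_y = 0: A_y + 1922.03 − 1800 = 0 → A_y = -122.0 N.
ΣF_x = 0: no horizontal applied forces, so A_x = 0.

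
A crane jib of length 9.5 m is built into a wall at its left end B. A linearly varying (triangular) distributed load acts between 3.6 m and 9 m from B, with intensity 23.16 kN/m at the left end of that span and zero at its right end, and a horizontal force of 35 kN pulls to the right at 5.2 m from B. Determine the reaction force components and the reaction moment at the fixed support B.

Resultant of the triangular load: ½ × 23.16 × 5.4 = 62.532 kN, acting at 5.4 m from B (one-third of the span from the peak).
ΣF_x = 0: B_x + 35 = 0 → B_x = -35.00 kN.
ΣF_y = 0: B_y − ½·23.16·5.4 = 0 → B_y = 62.53 kN.
ΣM about B: M_B − (½·23.16·5.4)·5.4 = 0 → M_B = 337.7 kN·m.

B_x = -35.00 kN, B_y = 62.53 kN, M_B = 337.7 kN·m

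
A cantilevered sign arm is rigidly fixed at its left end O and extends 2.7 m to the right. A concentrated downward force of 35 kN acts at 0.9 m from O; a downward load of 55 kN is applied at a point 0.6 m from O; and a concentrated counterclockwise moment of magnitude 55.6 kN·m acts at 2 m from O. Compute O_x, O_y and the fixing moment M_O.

ΣF_x = 0: O_x = 0.
ΣF_y = 0: O_y − 35 − 55 = 0 → O_y = 90.00 kN.
ΣM about O: M_O − 35·0.9 − 55·0.6 + 55.6 = 0 → M_O = 8.900 kN·m.

O_x = 0, O_y = 90.00 kN, M_O = 8.900 kN·m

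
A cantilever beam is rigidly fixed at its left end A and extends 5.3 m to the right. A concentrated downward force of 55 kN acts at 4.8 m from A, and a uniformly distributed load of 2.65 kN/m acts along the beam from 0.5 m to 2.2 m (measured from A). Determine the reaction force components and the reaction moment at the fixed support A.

Resultant of the distributed load: 2.65 × 1.7 = 4.505 kN at 1.35 m from A.
ΣF_x = 0: A_x = 0.
ΣF_y = 0: A_y − 55 − 2.65·1.7 = 0 → A_y = 59.51 kN.
ΣM about A: M_A − 55·4.8 − (2.65·1.7)·1.35 = 0 → M_A = 270.1 kN·m.

A_x = 0, A_y = 59.51 kN, M_A = 270.1 kN·m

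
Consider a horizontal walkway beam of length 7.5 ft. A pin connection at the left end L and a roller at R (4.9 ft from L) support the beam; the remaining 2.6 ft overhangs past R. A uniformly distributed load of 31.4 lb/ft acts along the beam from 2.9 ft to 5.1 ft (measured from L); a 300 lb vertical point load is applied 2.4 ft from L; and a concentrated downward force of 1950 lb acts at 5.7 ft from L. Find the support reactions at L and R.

Resultant of the distributed load: 31.4 × 2.2 = 69.08 lb at 4 ft from L.
ΣM about L: R_y·4.9 − (31.4·2.2)·4 − 300·2.4 − 1950·5.7 = 0 → R_y = 12111.32/4.9 = 2471.7 ≈ 2472 lb.
ΣF_y = 0: L_y + 2471.7 − 31.4·2.2 − 300 − 1950 = 0 → L_y = -152.6 lb.
ΣF_x = 0: no horizontal applied forces, so L_x = 0.

L_x = 0, L_y = -152.6 lb, R_y = 2472 lb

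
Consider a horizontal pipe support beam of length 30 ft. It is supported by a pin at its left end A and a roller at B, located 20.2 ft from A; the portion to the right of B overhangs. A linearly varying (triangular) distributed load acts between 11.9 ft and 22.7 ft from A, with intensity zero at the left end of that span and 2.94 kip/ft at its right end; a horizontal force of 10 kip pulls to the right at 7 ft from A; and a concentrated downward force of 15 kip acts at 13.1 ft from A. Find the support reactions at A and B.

A_x = -10.00 kip, A_y = 6.137 kip, B_y = 24.74 kip

Resultant of the triangular load: ½ × 2.94 × 10.8 = 15.876 kip, acting at 19.1 ft from A (one-third of the span from the peak).
Taking moments about A: B_y·20.2 − (½·2.94·10.8)·19.1 − 15·13.1 = 0 → B_y = 499.7316/20.2 = 24.7392 ≈ 24.74 kip.
ΣF_y = 0: A_y + 24.7392 − ½·2.94·10.8 − 15 = 0 → A_y = 6.137 kip.
ΣF_x = 0: A_x + 10 = 0 → A_x = -10.00 kip.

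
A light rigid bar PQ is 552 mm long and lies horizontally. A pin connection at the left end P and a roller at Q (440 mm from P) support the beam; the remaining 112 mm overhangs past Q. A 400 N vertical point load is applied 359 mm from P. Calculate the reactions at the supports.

Moments about P: Q_y·440 − 400·359 = 0 → Q_y = 143600/440 = 326.364 ≈ 326.4 N.
ΣF_y = 0: P_y + 326.364 − 400 = 0 → P_y = 73.64 N.
ΣF_x = 0: no horizontal applied forces, so P_x = 0.

P_x = 0, P_y = 73.64 N, Q_y = 326.4 N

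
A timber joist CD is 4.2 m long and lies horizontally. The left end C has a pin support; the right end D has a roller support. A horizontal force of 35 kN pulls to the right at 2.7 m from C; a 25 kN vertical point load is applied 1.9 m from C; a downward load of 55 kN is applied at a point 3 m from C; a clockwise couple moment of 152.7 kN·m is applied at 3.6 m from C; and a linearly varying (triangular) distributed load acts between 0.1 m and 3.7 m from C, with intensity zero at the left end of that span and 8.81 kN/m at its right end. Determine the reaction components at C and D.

C_x = -35.00 kN, C_y = -0.5337 kN, D_y = 96.39 kN

Resultant of the triangular load: ½ × 8.81 × 3.6 = 15.858 kN, acting at 2.5 m from C (one-third of the span from the peak).
Taking moments about C: D_y·4.2 − 25·1.9 − 55·3 − 152.7 − (½·8.81·3.6)·2.5 = 0 → D_y = 404.845/4.2 = 96.3917 ≈ 96.39 kN.
ΣF_y = 0: C_y + 96.3917 − 25 − 55 − ½·8.81·3.6 = 0 → C_y = -0.5337 kN.
ΣF_x = 0: C_x + 35 = 0 → C_x = -35.00 kN.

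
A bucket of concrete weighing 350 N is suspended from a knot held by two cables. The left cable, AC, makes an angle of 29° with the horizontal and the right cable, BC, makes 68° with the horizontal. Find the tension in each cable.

T_AC = 132.1 N, T_BC = 308.4 N

ΣF_x = 0: −T_AC·cos29° + T_BC·cos68° = 0 → T_BC = 2.33477·T_AC.
ΣF_y = 0: T_AC·sin29° + T_BC·sin68° = 350.
Substitute: T_AC·(0.48481 + 2.33477·0.927184) = 350 → T_AC = 132.097 ≈ 132.1 N.
Then T_BC = 2.33477 × 132.097 = 308.4 N.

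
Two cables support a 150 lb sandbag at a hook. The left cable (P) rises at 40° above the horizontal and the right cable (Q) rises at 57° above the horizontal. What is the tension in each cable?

ΣF_x = 0: −T_P·cos40° + T_Q·cos57° = 0 → T_Q = 1.40652·T_P.
ΣF_y = 0: T_P·sin40° + T_Q·sin57° = 150.
Substitute: T_P·(0.642788 + 1.40652·0.838671) = 150 → T_P = 82.3092 ≈ 82.31 lb.
Then T_Q = 1.40652 × 82.3092 = 115.8 lb.

T_P = 82.31 lb, T_Q = 115.8 lb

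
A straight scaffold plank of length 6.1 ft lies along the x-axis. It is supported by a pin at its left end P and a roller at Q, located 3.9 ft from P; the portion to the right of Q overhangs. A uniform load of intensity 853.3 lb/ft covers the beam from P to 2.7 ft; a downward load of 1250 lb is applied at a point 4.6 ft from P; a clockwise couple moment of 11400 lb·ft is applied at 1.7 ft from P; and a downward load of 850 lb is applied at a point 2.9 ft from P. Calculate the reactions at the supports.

Resultant of the distributed load: 853.3 × 2.7 = 2303.91 lb at 1.35 ft from P.
Taking moments about P: Q_y·3.9 − (853.3·2.7)·1.35 − 1250·4.6 − 11400 − 850·2.9 = 0 → Q_y = 22725.2785/3.9 = 5826.99 ≈ 5827 lb.
ΣF_y = 0: P_y + 5826.99 − 853.3·2.7 − 1250 − 850 = 0 → P_y = -1423 lb.
ΣF_x = 0: no horizontal applied forces, so P_x = 0.

P_x = 0, P_y = -1423 lb, Q_y = 5827 lb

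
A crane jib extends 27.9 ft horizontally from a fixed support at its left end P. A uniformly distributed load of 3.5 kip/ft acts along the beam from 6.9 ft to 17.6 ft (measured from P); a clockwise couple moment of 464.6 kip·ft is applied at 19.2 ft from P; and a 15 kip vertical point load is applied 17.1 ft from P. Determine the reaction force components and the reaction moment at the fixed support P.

P_x = 0, P_y = 52.45 kip, M_P = 1180 kip·ft

Resultant of the distributed load: 3.5 × 10.7 = 37.45 kip at 12.25 ft from P.
ΣF_x = 0: P_x = 0.
ΣF_y = 0: P_y − 3.5·10.7 − 15 = 0 → P_y = 52.45 kip.
ΣM about P: M_P − (3.5·10.7)·12.25 − 464.6 − 15·17.1 = 0 → M_P = 1180 kip·ft.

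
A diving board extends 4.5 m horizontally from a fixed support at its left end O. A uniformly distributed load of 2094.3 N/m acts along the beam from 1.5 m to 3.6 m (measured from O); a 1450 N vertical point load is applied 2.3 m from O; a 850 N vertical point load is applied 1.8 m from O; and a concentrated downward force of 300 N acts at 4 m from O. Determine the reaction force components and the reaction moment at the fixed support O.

O_x = 0, O_y = 6998 N, M_O = 17280 N·m

Resultant of the distributed load: 2094.3 × 2.1 = 4398.03 N at 2.55 m from O.
ΣF_x = 0: O_x = 0.
ΣF_y = 0: O_y − 2094.3·2.1 − 1450 − 850 − 300 = 0 → O_y = 6998 N.
ΣM about O: M_O − (2094.3·2.1)·2.55 − 1450·2.3 − 850·1.8 − 300·4 = 0 → M_O = 17280 N·m.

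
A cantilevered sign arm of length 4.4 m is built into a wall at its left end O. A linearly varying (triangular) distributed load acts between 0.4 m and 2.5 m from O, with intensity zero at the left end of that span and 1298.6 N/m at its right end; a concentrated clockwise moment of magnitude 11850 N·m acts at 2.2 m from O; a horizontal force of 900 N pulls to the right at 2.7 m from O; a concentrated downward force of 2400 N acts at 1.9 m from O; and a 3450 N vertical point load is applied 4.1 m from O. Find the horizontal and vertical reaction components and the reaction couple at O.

O_x = -900.0 N, O_y = 7214 N, M_O = 33010 N·m

Resultant of the triangular load: ½ × 1298.6 × 2.1 = 1363.53 N, acting at 1.8 m from O (one-third of the span from the peak).
ΣF_x = 0: O_x + 900 = 0 → O_x = -900.0 N.
ΣF_y = 0: O_y − ½·1298.6·2.1 − 2400 − 3450 = 0 → O_y = 7214 N.
ΣM about O: M_O − (½·1298.6·2.1)·1.8 − 11850 − 2400·1.9 − 3450·4.1 = 0 → M_O = 33010 N·m.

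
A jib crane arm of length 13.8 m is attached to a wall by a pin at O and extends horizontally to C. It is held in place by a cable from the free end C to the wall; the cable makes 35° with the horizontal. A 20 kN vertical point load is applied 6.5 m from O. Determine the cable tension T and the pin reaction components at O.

ΣM about O: T·sin35°·13.8 − 20·6.5 = 0 → T = 130/(13.8·0.573576) = 16.4238 ≈ 16.42 kN.
ΣF_x = 0: O_x − T·cos35° = 0 → O_x = 16.4238 × 0.819152 = 13.45 kN.
ΣF_y = 0: O_y + T·sin35° − 20 = 0 → O_y = 20 − 16.4238 × 0.573576 = 10.58 kN.

T = 16.42 kN, O_x = 13.45 kN, O_y = 10.58 kN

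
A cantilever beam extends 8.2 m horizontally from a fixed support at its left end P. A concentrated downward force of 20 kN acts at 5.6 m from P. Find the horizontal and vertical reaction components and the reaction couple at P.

P_x = 0, P_y = 20.00 kN, M_P = 112.0 kN·m

ΣF_x = 0: P_x = 0.
ΣF_y = 0: P_y − 20 = 0 → P_y = 20.00 kN.
ΣM about P: M_P − 20·5.6 = 0 → M_P = 112.0 kN·m.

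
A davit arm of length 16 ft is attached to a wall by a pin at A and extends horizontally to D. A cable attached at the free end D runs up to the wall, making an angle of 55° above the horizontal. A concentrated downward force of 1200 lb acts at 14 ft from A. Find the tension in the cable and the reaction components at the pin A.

T = 1282 lb, A_x = 735.2 lb, A_y = 150.0 lb

ΣM about A: T·sin55°·16 − 1200·14 = 0 → T = 16800/(16·0.819152) = 1281.81 ≈ 1282 lb.
ΣF_x = 0: A_x − T·cos55° = 0 → A_x = 1281.81 × 0.573576 = 735.2 lb.
ΣF_y = 0: A_y + T·sin55° − 1200 = 0 → A_y = 1200 − 1281.81 × 0.819152 = 150.0 lb.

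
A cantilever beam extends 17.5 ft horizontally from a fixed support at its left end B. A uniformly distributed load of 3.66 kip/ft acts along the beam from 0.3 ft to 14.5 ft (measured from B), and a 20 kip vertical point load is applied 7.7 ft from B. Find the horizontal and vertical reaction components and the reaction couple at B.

B_x = 0, B_y = 71.97 kip, M_B = 538.6 kip·ft

Resultant of the distributed load: 3.66 × 14.2 = 51.972 kip at 7.4 ft from B.
ΣF_x = 0: B_x = 0.
ΣF_y = 0: B_y − 3.66·14.2 − 20 = 0 → B_y = 71.97 kip.
ΣM about B: M_B − (3.66·14.2)·7.4 − 20·7.7 = 0 → M_B = 538.6 kip·ft.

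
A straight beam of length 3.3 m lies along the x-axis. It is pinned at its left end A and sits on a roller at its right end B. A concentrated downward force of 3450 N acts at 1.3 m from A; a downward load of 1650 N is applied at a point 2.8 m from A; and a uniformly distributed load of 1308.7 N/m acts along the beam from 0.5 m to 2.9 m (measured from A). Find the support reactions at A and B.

Resultant of the distributed load: 1308.7 × 2.4 = 3140.88 N at 1.7 m from A.
ΣM about A: B_y·3.3 − 3450·1.3 − 1650·2.8 − (1308.7·2.4)·1.7 = 0 → B_y = 14444.496/3.3 = 4377.12 ≈ 4377 N.
ΣF_y = 0: A_y + 4377.12 − 3450 − 1650 − 1308.7·2.4 = 0 → A_y = 3864 N.
ΣF_x = 0: no horizontal applied forces, so A_x = 0.

A_x = 0, A_y = 3864 N, B_y = 4377 N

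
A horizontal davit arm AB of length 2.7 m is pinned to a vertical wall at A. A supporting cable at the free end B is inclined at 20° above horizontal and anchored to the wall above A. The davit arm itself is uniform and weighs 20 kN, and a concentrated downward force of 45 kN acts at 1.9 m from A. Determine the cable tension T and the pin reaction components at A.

ΣM about A: T·sin20°·2.7 − 20·1.35 − 45·1.9 = 0 → T = 112.5/(2.7·0.34202) = 121.825 ≈ 121.8 kN.
ΣF_x = 0: A_x − T·cos20° = 0 → A_x = 121.825 × 0.939693 = 114.5 kN.
ΣF_y = 0: A_y + T·sin20° − 20 − 45 = 0 → A_y = 65 − 121.825 × 0.34202 = 23.33 kN.

T = 121.8 kN, A_x = 114.5 kN, A_y = 23.33 kN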